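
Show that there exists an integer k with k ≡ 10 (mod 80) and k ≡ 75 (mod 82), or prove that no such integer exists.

No, no such integer exists.

gcd(80, 82) = 2. If k ≡ 10 (mod 80) and k ≡ 75 (mod 82), then k ≡ 10 (mod 2) and k ≡ 75 (mod 2).
However 10 ≡ 0 and 75 ≡ 1 (mod 2), and 0 ≠ 1.
Hence the system has no solution.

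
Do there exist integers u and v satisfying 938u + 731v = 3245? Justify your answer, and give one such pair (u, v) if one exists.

u = 277, v = -351

Since gcd(938, 731) = 1, every integer is an integer combination of 938 and 731.
Run the Euclidean algorithm on 938 and 731: 938 = 1·731 + 207, 731 = 3·207 + 110, 207 = 1·110 + 97, 110 = 1·97 + 13, 97 = 7·13 + 6, 13 = 2·6 + 1, 6 = 6·1 + 0.
Working back up the chain: 1 = 13 − 2·6 = 13 − 2·(97 − 7·13) = −2·97 + 15·13 = −2·97 + 15·(110 − 1·97) = 15·110 − 17·97 = 15·110 − 17·(207 − 1·110) = −17·207 + 32·110 = −17·207 + 32·(731 − 3·207) = 32·731 − 113·207 = 32·731 − 113·(938 − 1·731) = −113·938 + 145·731. So 938·(-113) + 731·145 = 1.
Multiplying through by 3245: u = (-113)·3245 = -366685, v = 145·3245 = 470525 is a solution.
Shifting by a multiple of (731, −938) keeps it a solution: u = -366685 + 502·731 = 277, v = 470525 − 502·938 = -351.
Check: 938·277 + 731·(-351) = 259826 − 256581 = 3245. ✓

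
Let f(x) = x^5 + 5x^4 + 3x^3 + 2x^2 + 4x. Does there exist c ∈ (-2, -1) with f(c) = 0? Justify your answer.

Yes, such a c exists.

f(-2) = 24 and f(-1) = -1, which have opposite signs.
As a polynomial, f is continuous on every closed interval.
The Intermediate Value Theorem then guarantees some c ∈ (-2, -1) with f(c) = 0.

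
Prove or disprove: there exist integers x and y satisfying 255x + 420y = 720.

x = 16, y = -8

Every value of 255x + 420y is a multiple of gcd(255, 420) = 15; since 15 ∣ 720, solutions exist.
Dividing through by 15 reduces the equation to 17x + 28y = 48.
Run the Euclidean algorithm on 28 and 17: 28 = 1·17 + 11, 17 = 1·11 + 6, 11 = 1·6 + 5, 6 = 1·5 + 1, 5 = 5·1 + 0.
Unwinding: 1 = 6 − 1·5 = 6 − (11 − 1·6) = −11 + 2·6 = −11 + 2·(17 − 1·11) = 2·17 − 3·11 = 2·17 − 3·(28 − 1·17) = −3·28 + 5·17, i.e. 17·5 + 28·(-3) = 1.
Scaling by 48 gives the particular solution (x, y) = (240, -144).
The general solution is x = 240 + 28k, y = -144 − 17k; taking k = -8 gives the smaller pair x = 16, y = -8.
Check: 255·16 + 420·(-8) = 4080 − 3360 = 720. ✓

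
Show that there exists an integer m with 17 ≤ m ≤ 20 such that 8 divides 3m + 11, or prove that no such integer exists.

No, no such integer m in that range exists.

The values of 3m + 11 for m = 17, 18, 19, 20 are 62, 65, 68, 71; reduced mod 8 these are 6, 1, 4, 7.
The residue 0 does not occur, so no m in [17, 20] makes 3m + 11 a multiple of 8.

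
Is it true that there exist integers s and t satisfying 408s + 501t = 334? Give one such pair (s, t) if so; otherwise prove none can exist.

There are no such integers.

Any value of 408s + 501t is a multiple of gcd(408, 501) = 3.
However 334 leaves remainder 1 on division by 3.
Hence no integers s, t satisfy the equation.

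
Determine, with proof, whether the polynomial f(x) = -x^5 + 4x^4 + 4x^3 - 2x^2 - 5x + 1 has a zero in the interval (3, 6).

Yes, f has a root in the interval.

f(3) = 157 and f(6) = -1829, which have opposite signs.
As a polynomial, f is continuous on every closed interval.
By the Intermediate Value Theorem f must vanish at some point of (3, 6).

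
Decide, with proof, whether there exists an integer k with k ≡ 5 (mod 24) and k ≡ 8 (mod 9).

k = 53

Here gcd(24, 9) = 3, and both 5 and 8 leave remainder 2 mod 3, so the system is consistent.
Step through k = 5, 5 + 24, 5 + 2·24, …: the values 5, 29, 53 reduce mod 9 to 5, 2, 8. The value 53 hits 8.
Check: 53 mod 24 = 5, 53 mod 9 = 8. ✓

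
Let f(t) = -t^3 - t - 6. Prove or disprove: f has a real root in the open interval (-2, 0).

Such a root exists.

f(-2) = 4 and f(0) = -6, which have opposite signs.
f is continuous everywhere (it is a polynomial), in particular on [-2, 0].
By the Intermediate Value Theorem, f takes the value 0 somewhere in the open interval.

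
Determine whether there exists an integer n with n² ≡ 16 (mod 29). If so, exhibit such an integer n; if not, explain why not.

n = 25 works: 25² = 625, and 625 − 16 = 609 = 21·29.

n = 25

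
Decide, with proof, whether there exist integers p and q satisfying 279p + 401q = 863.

p = 200, q = -137

279 and 401 are coprime, so 279p + 401q ranges over all of ℤ.
Run the Euclidean algorithm on 401 and 279: 401 = 1·279 + 122, 279 = 2·122 + 35, 122 = 3·35 + 17, 35 = 2·17 + 1, 17 = 17·1 + 0.
Unwinding: 1 = 35 − 2·17 = 35 − 2·(122 − 3·35) = −2·122 + 7·35 = −2·122 + 7·(279 − 2·122) = 7·279 − 16·122 = 7·279 − 16·(401 − 1·279) = −16·401 + 23·279, i.e. 279·23 + 401·(-16) = 1.
Times 863: 279·19849 + 401·(-13808) = 863, so (19849, -13808) solves it.
The general solution is p = 19849 + 401k, q = -13808 − 279k; taking k = -49 gives the smaller pair p = 200, q = -137.
Check: 279·200 + 401·(-137) = 55800 − 54937 = 863. ✓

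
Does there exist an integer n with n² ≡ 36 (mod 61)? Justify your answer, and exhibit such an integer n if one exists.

n = 55

n = 55 works: 55² = 3025, and 3025 − 36 = 2989 = 49·61.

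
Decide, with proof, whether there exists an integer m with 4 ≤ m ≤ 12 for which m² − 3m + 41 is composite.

m = 9

At m = 9: 9² − 3·9 + 41 = 95 = 5·19, which is composite.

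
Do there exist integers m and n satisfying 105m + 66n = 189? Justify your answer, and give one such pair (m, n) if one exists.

m = 15, n = -21

gcd(105, 66) = 3, and 3 divides 189, so integer solutions exist.
Dividing through by 3 reduces the equation to 35m + 22n = 63.
Dividing repeatedly: 35 = 1·22 + 13, 22 = 1·13 + 9, 13 = 1·9 + 4, 9 = 2·4 + 1, 4 = 4·1 + 0.
Back-substituting, 1 = 9 − 2·4 = 9 − 2·(13 − 1·9) = −2·13 + 3·9 = −2·13 + 3·(22 − 1·13) = 3·22 − 5·13 = 3·22 − 5·(35 − 1·22) = −5·35 + 8·22; that is, 35·(-5) + 22·8 = 1.
Multiplying through by 63: m = (-5)·63 = -315, n = 8·63 = 504 is a solution.
Shifting by a multiple of (22, −35) keeps it a solution: m = -315 + 15·22 = 15, n = 504 − 15·35 = -21.
Check: 105·15 + 66·(-21) = 1575 − 1386 = 189. ✓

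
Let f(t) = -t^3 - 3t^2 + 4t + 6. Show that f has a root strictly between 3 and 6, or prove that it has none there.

No such root exists.

f(3) = -36 and f(6) = -294, both negative, so a sign-change argument is unavailable; we show f keeps this sign on the whole interval.
Shift to the endpoint 3: with t = 3 + u (0 < u < 3), one computes f(3 + u) = -u^3 - 12u^2 - 41u - 36.
The nonzero coefficients here are all negative, so for u > 0 every term is negative (or zero), and the constant term -36 is strictly negative.
So f is strictly negative on (3, 6); no root exists in the interval.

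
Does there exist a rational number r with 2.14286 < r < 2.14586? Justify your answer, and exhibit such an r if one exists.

r = 103/48

Scale by 48: the interval becomes (102.85728, 103.00128), which contains the integer 103.
Hence 103/48 is a rational number with 2.14286 < 103/48 < 2.14586.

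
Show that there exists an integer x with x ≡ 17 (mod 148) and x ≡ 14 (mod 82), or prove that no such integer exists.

There is no such integer.

Reduce both congruences modulo 2, which divides 148 and 82: they say x ≡ 17 (mod 2) and x ≡ 14 (mod 2).
However 17 ≡ 1 and 14 ≡ 0 (mod 2), and 1 ≠ 0.
So no integer satisfies both congruences.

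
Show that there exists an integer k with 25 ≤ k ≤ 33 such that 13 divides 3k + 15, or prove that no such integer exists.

There is no such integer k in that range.

For k = 25, 26, …, 33 the values of 3k + 15 modulo 13 are 12, 2, 5, 8, 11, 1, 4, 7, 10 respectively.
The residue 0 does not occur, so no k in [25, 33] makes 3k + 15 a multiple of 13.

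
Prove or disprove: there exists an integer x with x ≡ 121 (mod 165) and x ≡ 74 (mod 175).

No, no such integer exists.

Both moduli are multiples of 5 = gcd(165, 175), so any solution would satisfy x ≡ 121 and x ≡ 74 modulo 5 simultaneously.
However 121 ≡ 1 and 74 ≡ 4 (mod 5), and 1 ≠ 4.
So no integer satisfies both congruences.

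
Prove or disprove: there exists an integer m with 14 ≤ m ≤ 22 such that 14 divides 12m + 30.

At m = 14 the value 198 is not a multiple of 14. At m = 15 we get 12·15 + 30 = 210, and 210 = 14·15.

m = 15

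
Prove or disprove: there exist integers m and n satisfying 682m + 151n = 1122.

m = 26, n = -110

Since gcd(682, 151) = 1, every integer is an integer combination of 682 and 151.
Run the Euclidean algorithm on 682 and 151: 682 = 4·151 + 78, 151 = 1·78 + 73, 78 = 1·73 + 5, 73 = 14·5 + 3, 5 = 1·3 + 2, 3 = 1·2 + 1, 2 = 2·1 + 0.
Working back up the chain: 1 = 3 − 1·2 = 3 − (5 − 1·3) = −5 + 2·3 = −5 + 2·(73 − 14·5) = 2·73 − 29·5 = 2·73 − 29·(78 − 1·73) = −29·78 + 31·73 = −29·78 + 31·(151 − 1·78) = 31·151 − 60·78 = 31·151 − 60·(682 − 4·151) = −60·682 + 271·151. So 682·(-60) + 151·271 = 1.
Scaling by 1122 gives the particular solution (m, n) = (-67320, 304062).
The general solution is m = -67320 + 151k, n = 304062 − 682k; taking k = 446 gives the smaller pair m = 26, n = -110.
Check: 682·26 + 151·(-110) = 17732 − 16610 = 1122. ✓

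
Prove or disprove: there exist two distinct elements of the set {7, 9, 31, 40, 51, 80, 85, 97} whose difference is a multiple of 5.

Reduce each element mod 5: 7↦2, 9↦4, 31↦1, 40↦0, 51↦1, 80↦0, 85↦0, 97↦2. The residue 2 repeats (at 7 and 97), and 97 − 7 = 90 = 18·5.

The pair (7, 97) works.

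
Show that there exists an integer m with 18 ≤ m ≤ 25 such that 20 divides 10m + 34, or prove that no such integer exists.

At m = 18, 10·18 + 34 = 214 ≡ 14 (mod 20), and each step in m adds 10, giving residues 14, 4, 14, 4, 14, 4, 14, 4 for m = 18, 19, …, 25.
The residue 0 does not occur, so no m in [18, 25] makes 10m + 34 a multiple of 20.

No such integer m in that range exists.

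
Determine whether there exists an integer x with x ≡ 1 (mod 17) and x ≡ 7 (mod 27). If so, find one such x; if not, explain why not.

x = 358

gcd(17, 27) = 1, so the Chinese Remainder Theorem guarantees exactly one residue class mod 459 satisfying both.
Any solution of the first congruence is x = 1 + 17t; substituting into the second, 17t ≡ 7 − 1 ≡ 6 (mod 27).
Since 17·8 = 136 = 5·27 + 1, the inverse of 17 mod 27 is 8.
Multiplying by 8: t ≡ 8·6 = 48 ≡ 21 (mod 27).
With t = 21: x = 1 + 17·21 = 358.
Verify: 358 = 21·17 + 1 and 358 = 13·27 + 7. ✓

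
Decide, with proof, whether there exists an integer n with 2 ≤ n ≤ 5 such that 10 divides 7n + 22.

n = 4

At n = 4 we get 7·4 + 22 = 50, and 50 = 10·5.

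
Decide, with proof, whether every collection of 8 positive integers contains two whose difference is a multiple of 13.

Take the 8 consecutive integers 57, 58, …, 64: their residues mod 13 are all distinct because 8 ≤ 13.
No two share a residue, so no pair has difference divisible by 13; the claim fails for this set.

No; for instance {57, 58, 59, 60, 61, 62, 63, 64} is a counterexample.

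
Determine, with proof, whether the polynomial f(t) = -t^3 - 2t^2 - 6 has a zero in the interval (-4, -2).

f(-4) = 26 and f(-2) = -6, which have opposite signs.
Since f is a polynomial it is continuous on [-4, -2].
By the Intermediate Value Theorem f must vanish at some point of (-4, -2).

Such a root exists.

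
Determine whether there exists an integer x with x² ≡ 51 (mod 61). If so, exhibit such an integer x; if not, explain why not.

No such integer exists.

61 is prime, so by Euler's criterion 51 is a square mod 61 iff 51^((61−1)/2) = 51^30 ≡ 1 (mod 61).
Repeated squaring mod 61: 51^2 = 2601 ≡ 39; 51^4 ≡ 39² = 1521 ≡ 57; 51^8 ≡ 57² = 3249 ≡ 16; 51^16 ≡ 16² = 256 ≡ 12.
Since 30 = 16 + 8 + 4 + 2, 51^30 ≡ 12 · 16 · 57 · 39; multiplying out mod 61: 12·16 = 192 ≡ 9, then 9·57 = 513 ≡ 25, then 25·39 = 975 ≡ 60. Thus 51^30 ≡ 60 ≡ −1 (mod 61).
By Euler's criterion 51 is a quadratic non-residue mod 61: no x satisfies x² ≡ 51 (mod 61).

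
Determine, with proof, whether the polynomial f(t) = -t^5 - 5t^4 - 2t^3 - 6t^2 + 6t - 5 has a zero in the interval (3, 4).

f has no root in that interval.

f(3) = -743 and f(4) = -2509, both negative, so a sign-change argument is unavailable; we show f keeps this sign on the whole interval.
Shift to the endpoint 3: with t = 3 + u (0 < u < 1), one computes f(3 + u) = -u^5 - 20u^4 - 152u^3 - 564u^2 - 1029u - 743.
All 6 nonzero coefficients of this polynomial in u are negative; hence for u > 0 the value is a sum of negative terms (the constant -743 among them).
So f is strictly negative on (3, 4); no root exists in the interval.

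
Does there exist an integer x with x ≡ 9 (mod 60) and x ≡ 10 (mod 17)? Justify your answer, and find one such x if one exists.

x = 129

gcd(60, 17) = 1, so the Chinese Remainder Theorem guarantees exactly one residue class mod 1020 satisfying both.
Any solution of the first congruence is x = 9 + 60t; substituting into the second, 60t ≡ 10 − 9 ≡ 1 (mod 17).
60 ≡ 9 (mod 17), so this reads 9t ≡ 1 (mod 17). Invert 9 mod 17 by the Euclidean algorithm: 17 = 1·9 + 8, 9 = 1·8 + 1, 8 = 8·1 + 0; back-substituting, 1 = 9 − 1·8 = 9 − (17 − 1·9) = −17 + 2·9. Hence 9·2 ≡ 1, so 9⁻¹ ≡ 2 (mod 17).
Therefore t ≡ 2·1 = 2 (mod 17).
Taking t = 2 gives x = 9 + 60·2 = 129.
Check: 129 mod 60 = 9, 129 mod 17 = 10. ✓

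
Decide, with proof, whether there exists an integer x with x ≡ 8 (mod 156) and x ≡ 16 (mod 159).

Reduce both congruences modulo 3, which divides 156 and 159: they say x ≡ 8 (mod 3) and x ≡ 16 (mod 3).
However 8 ≡ 2 and 16 ≡ 1 (mod 3), and 2 ≠ 1.
Hence the system has no solution.

No, no such integer exists.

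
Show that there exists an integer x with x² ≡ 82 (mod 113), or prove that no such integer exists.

x = 46

Take x = 46. Then 46² = 2116 = 18·113 + 82, so 46² ≡ 82 (mod 113).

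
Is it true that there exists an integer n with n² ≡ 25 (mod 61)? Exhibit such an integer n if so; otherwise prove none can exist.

Take n = 5. Then 5² = 25, and since 0 ≤ 25 < 61 this is already reduced: 5² ≡ 25 (mod 61).

n = 5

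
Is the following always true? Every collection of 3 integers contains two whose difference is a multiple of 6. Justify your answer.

Consider the 3 integers 16, 17, 18. They lie in distinct residue classes modulo 6, since 3 ≤ 6.
Any two of them differ by at most 2 < 6 and by at least 1, so no difference is a multiple of 6.

No, the set {16, 17, 18} is a counterexample.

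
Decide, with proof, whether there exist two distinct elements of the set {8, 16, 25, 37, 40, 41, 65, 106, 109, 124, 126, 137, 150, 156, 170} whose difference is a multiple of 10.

16 and 106 are such a pair.

16 mod 10 = 6 and 106 mod 10 = 6, so 106 − 16 = 90 = 9·10.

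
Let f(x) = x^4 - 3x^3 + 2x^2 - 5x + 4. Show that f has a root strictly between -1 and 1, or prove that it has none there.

Such a root exists.

f(-1) = 15 and f(1) = -1, which have opposite signs.
As a polynomial, f is continuous on every closed interval.
By the Intermediate Value Theorem, f takes the value 0 somewhere in the open interval.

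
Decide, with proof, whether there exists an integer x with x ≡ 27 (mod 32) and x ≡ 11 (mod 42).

The moduli are not coprime: gcd(32, 42) = 2. Compatibility requires 2 ∣ (11 − 27) = -16, which holds, so solutions exist.
Write x = 27 + 32t. Then 32t ≡ 11 − 27 ≡ 26 (mod 42); dividing through by 2 gives 16t ≡ 13 (mod 21).
Since 16·4 = 64 = 3·21 + 1, the inverse of 16 mod 21 is 4.
Multiplying by 4: t ≡ 4·13 = 52 ≡ 10 (mod 21).
Then x = 27 + 32·10 = 347.
Verify: 347 = 10·32 + 27 and 347 = 8·42 + 11. ✓

x = 347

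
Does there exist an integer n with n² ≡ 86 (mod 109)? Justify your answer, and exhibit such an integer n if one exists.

Apply Euler's criterion with the prime 109: 86 is a quadratic residue iff 86^54 ≡ 1 (mod 109), and a non-residue iff it is ≡ −1.
Squaring successively (mod 109): 86^2 = 7396 ≡ 93; 86^4 ≡ 93² = 8649 ≡ 38; 86^8 ≡ 38² = 1444 ≡ 27; 86^16 ≡ 27² = 729 ≡ 75; 86^32 ≡ 75² = 5625 ≡ 66.
Since 54 = 32 + 16 + 4 + 2, 86^54 ≡ 66 · 75 · 38 · 93; multiplying out mod 109: 66·75 = 4950 ≡ 45, then 45·38 = 1710 ≡ 75, then 75·93 = 6975 ≡ 108. Thus 86^54 ≡ 108 ≡ −1 (mod 109).
The value −1 means 86 is a non-residue modulo 109, so n² ≡ 86 (mod 109) is impossible.

There is no such integer.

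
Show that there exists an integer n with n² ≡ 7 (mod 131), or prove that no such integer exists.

n = 20 works: 20² = 400, and 400 − 7 = 393 = 3·131.

n = 20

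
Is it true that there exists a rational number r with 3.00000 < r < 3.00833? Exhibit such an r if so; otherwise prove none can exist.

r = 364/121

Multiplying by 121: 121·3.00000 = 363.00000 and 121·3.00833 = 364.00793, so the integer 364 lies strictly between them.
Hence 364/121 is a rational number with 3.00000 < 364/121 < 3.00833.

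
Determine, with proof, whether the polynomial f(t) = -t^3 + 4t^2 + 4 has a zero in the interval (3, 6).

f(3) = 13 and f(6) = -68, which have opposite signs.
f is continuous everywhere (it is a polynomial), in particular on [3, 6].
By the Intermediate Value Theorem f must vanish at some point of (3, 6).

Yes, f has a root in the interval.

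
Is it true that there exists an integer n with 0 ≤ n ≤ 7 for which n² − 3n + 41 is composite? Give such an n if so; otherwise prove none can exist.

At n = 2: 2² − 3·2 + 41 = 39 = 3·13, which is composite.

n = 2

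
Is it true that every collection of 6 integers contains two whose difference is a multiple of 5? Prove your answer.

Yes.

Each integer lies in one of the 5 residue classes modulo 5.
With 6 integers and only 5 classes, the pigeonhole principle forces two of them, say a and b, into the same class.
Then a ≡ b (mod 5), i.e. 5 ∣ (a − b).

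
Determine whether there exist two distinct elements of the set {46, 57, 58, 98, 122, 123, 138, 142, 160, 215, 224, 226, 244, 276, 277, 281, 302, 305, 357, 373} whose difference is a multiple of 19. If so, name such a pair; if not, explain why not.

46 mod 19 = 8 and 122 mod 19 = 8, so 122 − 46 = 76 = 4·19.

46 and 122 are such a pair.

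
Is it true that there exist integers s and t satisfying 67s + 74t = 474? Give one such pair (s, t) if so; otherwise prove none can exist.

Since gcd(67, 74) = 1, every integer is an integer combination of 67 and 74.
Run the Euclidean algorithm on 74 and 67: 74 = 1·67 + 7, 67 = 9·7 + 4, 7 = 1·4 + 3, 4 = 1·3 + 1, 3 = 3·1 + 0.
Unwinding: 1 = 4 − 1·3 = 4 − (7 − 1·4) = −7 + 2·4 = −7 + 2·(67 − 9·7) = 2·67 − 19·7 = 2·67 − 19·(74 − 1·67) = −19·74 + 21·67, i.e. 67·21 + 74·(-19) = 1.
Times 474: 67·9954 + 74·(-9006) = 474, so (9954, -9006) solves it.
Shifting by a multiple of (74, −67) keeps it a solution: s = 9954 − 134·74 = 38, t = -9006 + 134·67 = -28.
Indeed 67·38 + 74·(-28) = 2546 − 2072 = 474.

s = 38, t = -28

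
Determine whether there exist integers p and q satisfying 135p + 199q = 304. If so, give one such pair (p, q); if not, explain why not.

135 and 199 are coprime, so 135p + 199q ranges over all of ℤ.
Euclidean algorithm: 199 = 1·135 + 64, 135 = 2·64 + 7, 64 = 9·7 + 1, 7 = 7·1 + 0.
Working back up the chain: 1 = 64 − 9·7 = 64 − 9·(135 − 2·64) = −9·135 + 19·64 = −9·135 + 19·(199 − 1·135) = 19·199 − 28·135. So 135·(-28) + 199·19 = 1.
Multiplying through by 304: p = (-28)·304 = -8512, q = 19·304 = 5776 is a solution.
Adding 43·199 to p and subtracting 43·135 from q gives the tidier solution (45, -29).
Check: 135·45 + 199·(-29) = 6075 − 5771 = 304. ✓

p = 45, q = -29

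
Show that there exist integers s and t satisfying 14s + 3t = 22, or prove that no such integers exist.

14 and 3 are coprime, so 14s + 3t ranges over all of ℤ.
Euclidean algorithm: 14 = 4·3 + 2, 3 = 1·2 + 1, 2 = 2·1 + 0.
Unwinding: 1 = 3 − 1·2 = 3 − (14 − 4·3) = −14 + 5·3, i.e. 14·(-1) + 3·5 = 1.
Times 22: 14·(-22) + 3·110 = 22, so (-22, 110) solves it.
Shifting by a multiple of (3, −14) keeps it a solution: s = -22 + 8·3 = 2, t = 110 − 8·14 = -2.
Indeed 14·2 + 3·(-2) = 28 − 6 = 22.

s = 2, t = -2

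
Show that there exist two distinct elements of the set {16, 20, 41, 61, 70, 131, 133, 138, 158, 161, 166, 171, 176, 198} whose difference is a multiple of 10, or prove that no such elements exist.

16 mod 10 = 6 and 166 mod 10 = 6, so 166 − 16 = 150 = 15·10.

Yes: 16 and 166.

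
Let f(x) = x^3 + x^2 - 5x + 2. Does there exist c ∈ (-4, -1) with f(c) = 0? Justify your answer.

Yes, f has a root in the interval.

f(-4) = -26 and f(-1) = 7, which have opposite signs.
As a polynomial, f is continuous on every closed interval.
The Intermediate Value Theorem then guarantees some c ∈ (-4, -1) with f(c) = 0.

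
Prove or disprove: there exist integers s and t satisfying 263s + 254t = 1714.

263 and 254 are coprime, so 263s + 254t ranges over all of ℤ.
Euclidean algorithm: 263 = 1·254 + 9, 254 = 28·9 + 2, 9 = 4·2 + 1, 2 = 2·1 + 0.
Back-substituting, 1 = 9 − 4·2 = 9 − 4·(254 − 28·9) = −4·254 + 113·9 = −4·254 + 113·(263 − 1·254) = 113·263 − 117·254; that is, 263·113 + 254·(-117) = 1.
Scaling by 1714 gives the particular solution (s, t) = (193682, -200538).
The general solution is s = 193682 + 254k, t = -200538 − 263k; taking k = -762 gives the smaller pair s = 134, t = -132.
Indeed 263·134 + 254·(-132) = 35242 − 33528 = 1714.

s = 134, t = -132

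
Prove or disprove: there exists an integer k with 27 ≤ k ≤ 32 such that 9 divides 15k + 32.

For k = 27, 28, …, 32 the values of 15k + 32 modulo 9 are 5, 2, 8, 5, 2, 8 respectively.
The residue 0 does not occur, so no k in [27, 32] makes 15k + 32 a multiple of 9.

No such integer k in that range exists.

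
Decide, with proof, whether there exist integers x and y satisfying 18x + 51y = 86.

No, no such integers exist.

gcd(18, 51) = 3, so every integer of the form 18x + 51y is a multiple of 3.
However 86 leaves remainder 2 on division by 3.
Hence no integers x, y satisfy the equation.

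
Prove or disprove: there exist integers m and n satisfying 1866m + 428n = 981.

No such integers exist.

gcd(1866, 428) = 2, so every integer of the form 1866m + 428n is a multiple of 2.
But 981 is not a multiple of 2 (it leaves remainder 1).
Therefore 1866m + 428n = 981 has no solution in integers.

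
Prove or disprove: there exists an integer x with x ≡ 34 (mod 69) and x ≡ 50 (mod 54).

No such integer exists.

Both moduli are multiples of 3 = gcd(69, 54), so any solution would satisfy x ≡ 34 and x ≡ 50 modulo 3 simultaneously.
However 34 ≡ 1 and 50 ≡ 2 (mod 3), and 1 ≠ 2.
Therefore no such x exists.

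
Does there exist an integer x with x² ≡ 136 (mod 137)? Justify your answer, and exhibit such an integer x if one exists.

Take x = 100. Then 100² = 10000 = 72·137 + 136, so 100² ≡ 136 (mod 137).

x = 100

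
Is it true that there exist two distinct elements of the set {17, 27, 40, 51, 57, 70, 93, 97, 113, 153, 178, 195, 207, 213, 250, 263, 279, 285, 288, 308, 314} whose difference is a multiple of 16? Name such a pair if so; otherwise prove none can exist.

17 and 97 are such a pair.

Reduce each element mod 16: 17↦1, 27↦11, 40↦8, 51↦3, 57↦9, 70↦6, 93↦13, 97↦1, 113↦1, 153↦9, 178↦2, 195↦3, 207↦15, 213↦5, 250↦10, 263↦7, 279↦7, 285↦13, 288↦0, 308↦4, 314↦10. The residue 1 repeats (at 17 and 97), and 97 − 17 = 80 = 5·16.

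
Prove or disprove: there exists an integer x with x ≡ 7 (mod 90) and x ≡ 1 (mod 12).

x = 97

gcd(90, 12) = 6. A simultaneous solution exists iff 7 ≡ 1 (mod 6); here 7 mod 6 = 1 = 1 mod 6, so it does.
Step through x = 7, 7 + 90, 7 + 2·90, …: the values 7, 97 reduce mod 12 to 7, 1. The value 97 hits 1.
Check: 97 mod 90 = 7, 97 mod 12 = 1. ✓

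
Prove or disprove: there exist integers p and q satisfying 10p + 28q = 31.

Both 10 and 28 are divisible by gcd(10, 28) = 2, hence so is any combination 10p + 28q.
However 31 leaves remainder 1 on division by 2.
Hence no integers p, q satisfy the equation.

No such integers exist.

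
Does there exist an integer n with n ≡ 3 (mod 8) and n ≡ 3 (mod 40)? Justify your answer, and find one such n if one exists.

Here gcd(8, 40) = 8, and both 3 and 3 leave remainder 3 mod 8, so the system is consistent.
In fact n = 3 itself already satisfies 3 mod 40 = 3.
Verify: 3 = 0·8 + 3 and 3 = 0·40 + 3. ✓

n = 3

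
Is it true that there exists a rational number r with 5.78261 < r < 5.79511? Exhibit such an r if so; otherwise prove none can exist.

r = 81/14

Scale by 14: the interval becomes (80.95654, 81.13154), which contains the integer 81.
So r = 81/14 works: it is a ratio of integers, and dividing 14·5.78261 < 81 < 14·5.79511 through by 14 gives 5.78261 < 81/14 < 5.79511.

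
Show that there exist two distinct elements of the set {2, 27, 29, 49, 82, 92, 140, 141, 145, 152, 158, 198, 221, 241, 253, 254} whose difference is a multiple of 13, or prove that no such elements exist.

2 mod 13 = 2 and 145 mod 13 = 2, so 145 − 2 = 143 = 11·13.

The pair (2, 145) works.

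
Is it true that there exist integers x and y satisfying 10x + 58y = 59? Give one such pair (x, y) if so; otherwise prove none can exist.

No such integers exist.

Both 10 and 58 are divisible by gcd(10, 58) = 2, hence so is any combination 10x + 58y.
But 59 = 2·29 + 1, so 2 ∤ 59.
Hence no integers x, y satisfy the equation.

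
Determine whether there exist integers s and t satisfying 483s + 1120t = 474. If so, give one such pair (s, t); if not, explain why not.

There are no such integers.

Both 483 and 1120 are divisible by gcd(483, 1120) = 7, hence so is any combination 483s + 1120t.
However 474 leaves remainder 5 on division by 7.
Therefore 483s + 1120t = 474 has no solution in integers.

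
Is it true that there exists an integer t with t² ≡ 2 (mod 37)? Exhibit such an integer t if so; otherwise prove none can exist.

There is no such integer.

Apply Euler's criterion with the prime 37: 2 is a quadratic residue iff 2^18 ≡ 1 (mod 37), and a non-residue iff it is ≡ −1.
Repeated squaring mod 37: 2^2 = 4 ≡ 4; 2^4 ≡ 4² = 16 ≡ 16; 2^8 ≡ 16² = 256 ≡ 34; 2^16 ≡ 34² = 1156 ≡ 9.
Since 18 = 16 + 2, 2^18 ≡ 9 · 4; multiplying out mod 37: 9·4 = 36 ≡ 36. Thus 2^18 ≡ 36 ≡ −1 (mod 37).
By Euler's criterion 2 is a quadratic non-residue mod 37: no t satisfies t² ≡ 2 (mod 37).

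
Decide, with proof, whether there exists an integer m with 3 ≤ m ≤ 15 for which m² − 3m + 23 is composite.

m = 4

At m = 4: 4² − 3·4 + 23 = 27 = 3·9, which is composite.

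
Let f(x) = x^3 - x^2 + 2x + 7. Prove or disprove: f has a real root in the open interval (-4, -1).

f(-4) = -81 and f(-1) = 3, which have opposite signs.
f is continuous everywhere (it is a polynomial), in particular on [-4, -1].
By the Intermediate Value Theorem, f takes the value 0 somewhere in the open interval.

Such a root exists.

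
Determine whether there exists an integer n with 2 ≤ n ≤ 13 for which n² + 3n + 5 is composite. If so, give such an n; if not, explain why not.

n = 5

At n = 5: 5² + 3·5 + 5 = 45 = 3·15, which is composite.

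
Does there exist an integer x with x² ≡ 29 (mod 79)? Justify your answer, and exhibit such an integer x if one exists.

Apply Euler's criterion with the prime 79: 29 is a quadratic residue iff 29^39 ≡ 1 (mod 79), and a non-residue iff it is ≡ −1.
Squaring successively (mod 79): 29^2 = 841 ≡ 51; 29^4 ≡ 51² = 2601 ≡ 73; 29^8 ≡ 73² = 5329 ≡ 36; 29^16 ≡ 36² = 1296 ≡ 32; 29^32 ≡ 32² = 1024 ≡ 76.
Since 39 = 32 + 4 + 2 + 1, 29^39 ≡ 76 · 73 · 51 · 29; multiplying out mod 79: 76·73 = 5548 ≡ 18, then 18·51 = 918 ≡ 49, then 49·29 = 1421 ≡ 78. Thus 29^39 ≡ 78 ≡ −1 (mod 79).
By Euler's criterion 29 is a quadratic non-residue mod 79: no x satisfies x² ≡ 29 (mod 79).

No such integer exists.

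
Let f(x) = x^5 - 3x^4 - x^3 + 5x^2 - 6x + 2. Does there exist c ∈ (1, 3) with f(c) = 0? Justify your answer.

f(1) = -2 and f(3) = 2, which have opposite signs.
f is continuous everywhere (it is a polynomial), in particular on [1, 3].
So by the Intermediate Value Theorem there is a c strictly between 1 and 3 with f(c) = 0.

Yes, such a c exists.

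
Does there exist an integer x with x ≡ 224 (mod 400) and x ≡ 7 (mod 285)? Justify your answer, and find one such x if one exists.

There is no such integer.

gcd(400, 285) = 5. If x ≡ 224 (mod 400) and x ≡ 7 (mod 285), then x ≡ 224 (mod 5) and x ≡ 7 (mod 5).
But 224 mod 5 = 4 while 7 mod 5 = 2, a contradiction.
So no integer satisfies both congruences.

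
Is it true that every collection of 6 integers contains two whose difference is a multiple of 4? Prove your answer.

Yes, this is always true.

Each integer lies in one of the 4 residue classes modulo 4.
Since 6 > 4, two of the 6 integers must share a residue class by the pigeonhole principle; call them a and b.
Their difference a − b is then a multiple of 4.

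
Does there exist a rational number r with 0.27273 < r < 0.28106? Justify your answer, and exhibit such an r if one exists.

r = 5/18

Scale by 18: the interval becomes (4.90914, 5.05908), which contains the integer 5.
So r = 5/18 works: it is a ratio of integers, and dividing 18·0.27273 < 5 < 18·0.28106 through by 18 gives 0.27273 < 5/18 < 0.28106.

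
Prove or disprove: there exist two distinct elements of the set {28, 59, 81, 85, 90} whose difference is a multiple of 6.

Residues mod 6: 28↦4, 59↦5, 81↦3, 85↦1, 90↦0.
No residue repeats among the 5 elements, so no pair has difference ≡ 0 (mod 6).

No such pair exists.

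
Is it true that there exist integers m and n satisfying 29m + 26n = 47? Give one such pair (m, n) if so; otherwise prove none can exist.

m = 7, n = -6

Since gcd(29, 26) = 1, every integer is an integer combination of 29 and 26.
Dividing repeatedly: 29 = 1·26 + 3, 26 = 8·3 + 2, 3 = 1·2 + 1, 2 = 2·1 + 0.
Working back up the chain: 1 = 3 − 1·2 = 3 − (26 − 8·3) = −26 + 9·3 = −26 + 9·(29 − 1·26) = 9·29 − 10·26. So 29·9 + 26·(-10) = 1.
Scaling by 47 gives the particular solution (m, n) = (423, -470).
The general solution is m = 423 + 26k, n = -470 − 29k; taking k = -16 gives the smaller pair m = 7, n = -6.
Check: 29·7 + 26·(-6) = 203 − 156 = 47. ✓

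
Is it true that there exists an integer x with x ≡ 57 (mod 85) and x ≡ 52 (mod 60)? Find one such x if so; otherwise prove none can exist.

The moduli are not coprime: gcd(85, 60) = 5. Compatibility requires 5 ∣ (52 − 57) = -5, which holds, so solutions exist.
List candidates x ≡ 57 (mod 85): 57, 142, 227, 312, 397, 482, 567, 652. Modulo 60 these are 57, 22, 47, 12, 37, 2, 27, 52; 652 gives 52 as required.
Check: 652 mod 85 = 57, 652 mod 60 = 52. ✓

x = 652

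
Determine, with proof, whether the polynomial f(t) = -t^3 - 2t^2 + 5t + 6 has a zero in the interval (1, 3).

f(1) = 8 and f(3) = -24, which have opposite signs.
As a polynomial, f is continuous on every closed interval.
By the Intermediate Value Theorem f must vanish at some point of (1, 3).

Yes, f has a root in the interval.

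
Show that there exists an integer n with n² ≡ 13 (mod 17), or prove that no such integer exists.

Take n = 8. Then 8² = 64 = 3·17 + 13, so 8² ≡ 13 (mod 17).

n = 8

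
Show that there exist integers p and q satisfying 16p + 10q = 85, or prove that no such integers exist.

No, no such integers exist.

Any value of 16p + 10q is a multiple of gcd(16, 10) = 2.
However 85 leaves remainder 1 on division by 2.
So the equation is unsolvable over ℤ.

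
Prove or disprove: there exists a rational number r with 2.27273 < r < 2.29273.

Multiplying by 7: 7·2.27273 = 15.90911 and 7·2.29273 = 16.04911, so the integer 16 lies strictly between them.
Hence 16/7 is a rational number with 2.27273 < 16/7 < 2.29273.

r = 16/7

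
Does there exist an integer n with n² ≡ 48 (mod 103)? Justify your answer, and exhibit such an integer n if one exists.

No such integer exists.

Apply Euler's criterion with the prime 103: 48 is a quadratic residue iff 48^51 ≡ 1 (mod 103), and a non-residue iff it is ≡ −1.
Repeated squaring mod 103: 48^2 = 2304 ≡ 38; 48^4 ≡ 38² = 1444 ≡ 2; 48^8 ≡ 2² = 4 ≡ 4; 48^16 ≡ 4² = 16 ≡ 16; 48^32 ≡ 16² = 256 ≡ 50.
Since 51 = 32 + 16 + 2 + 1, 48^51 ≡ 50 · 16 · 38 · 48; multiplying out mod 103: 50·16 = 800 ≡ 79, then 79·38 = 3002 ≡ 15, then 15·48 = 720 ≡ 102. Thus 48^51 ≡ 102 ≡ −1 (mod 103).
The value −1 means 48 is a non-residue modulo 103, so n² ≡ 48 (mod 103) is impossible.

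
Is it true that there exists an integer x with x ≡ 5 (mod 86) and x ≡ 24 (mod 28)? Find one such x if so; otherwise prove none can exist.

Reduce both congruences modulo 2, which divides 86 and 28: they say x ≡ 5 (mod 2) and x ≡ 24 (mod 2).
These are incompatible: 5 − 24 = -19 is not divisible by 2.
Hence the system has no solution.

No such integer exists.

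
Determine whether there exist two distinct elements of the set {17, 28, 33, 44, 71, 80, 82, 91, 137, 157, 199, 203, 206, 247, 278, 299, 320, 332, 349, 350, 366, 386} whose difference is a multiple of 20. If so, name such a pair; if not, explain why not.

The pair (17, 137) works.

Both 17 and 137 leave remainder 17 on division by 20; their difference 120 = 6·20 is a multiple of 20.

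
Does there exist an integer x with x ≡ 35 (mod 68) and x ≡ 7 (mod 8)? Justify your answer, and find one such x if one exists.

Here gcd(68, 8) = 4, and both 35 and 7 leave remainder 3 mod 4, so the system is consistent.
List candidates x ≡ 35 (mod 68): 35, 103. Modulo 8 these are 3, 7; 103 gives 7 as required.
Indeed 103 ≡ 35 (mod 68) and 103 ≡ 7 (mod 8).

x = 103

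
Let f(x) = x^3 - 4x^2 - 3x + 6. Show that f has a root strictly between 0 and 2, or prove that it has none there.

f(0) = 6 and f(2) = -8, which have opposite signs.
As a polynomial, f is continuous on every closed interval.
By the Intermediate Value Theorem f must vanish at some point of (0, 2).

Yes, f has a root in the interval.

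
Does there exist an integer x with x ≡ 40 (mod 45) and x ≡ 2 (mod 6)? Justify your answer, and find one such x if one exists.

Both moduli are multiples of 3 = gcd(45, 6), so any solution would satisfy x ≡ 40 and x ≡ 2 modulo 3 simultaneously.
However 40 ≡ 1 and 2 ≡ 2 (mod 3), and 1 ≠ 2.
Therefore no such x exists.

No, no such integer exists.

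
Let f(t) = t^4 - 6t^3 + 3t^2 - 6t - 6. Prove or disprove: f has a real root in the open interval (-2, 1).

f(-2) = 82 and f(1) = -14, which have opposite signs.
As a polynomial, f is continuous on every closed interval.
By the Intermediate Value Theorem f must vanish at some point of (-2, 1).

Yes, f has a root in the interval.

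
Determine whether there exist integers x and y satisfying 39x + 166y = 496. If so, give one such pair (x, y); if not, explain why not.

x = 34, y = -5

39 and 166 are coprime, so 39x + 166y ranges over all of ℤ.
Euclidean algorithm: 166 = 4·39 + 10, 39 = 3·10 + 9, 10 = 1·9 + 1, 9 = 9·1 + 0.
Back-substituting, 1 = 10 − 1·9 = 10 − (39 − 3·10) = −39 + 4·10 = −39 + 4·(166 − 4·39) = 4·166 − 17·39; that is, 39·(-17) + 166·4 = 1.
Multiplying through by 496: x = (-17)·496 = -8432, y = 4·496 = 1984 is a solution.
Shifting by a multiple of (166, −39) keeps it a solution: x = -8432 + 51·166 = 34, y = 1984 − 51·39 = -5.
Check: 39·34 + 166·(-5) = 1326 − 830 = 496. ✓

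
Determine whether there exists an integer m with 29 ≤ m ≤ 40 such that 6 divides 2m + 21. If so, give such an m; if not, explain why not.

No such integer m in that range exists.

The values of 2m + 21 for m = 29, 30, …, 40 are 79, 81, 83, 85, 87, 89, 91, 93, 95, 97, 99, 101; reduced mod 6 these are 1, 3, 5, 1, 3, 5, 1, 3, 5, 1, 3, 5.
Since 0 is absent from this list, 6 ∤ 2m + 21 for every m with 29 ≤ m ≤ 40.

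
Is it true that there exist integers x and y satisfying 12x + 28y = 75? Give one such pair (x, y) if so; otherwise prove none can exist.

gcd(12, 28) = 4, so every integer of the form 12x + 28y is a multiple of 4.
But 75 = 4·18 + 3, so 4 ∤ 75.
Hence no integers x, y satisfy the equation.

There are no such integers.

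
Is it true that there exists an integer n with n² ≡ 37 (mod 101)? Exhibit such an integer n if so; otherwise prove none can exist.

n = 21

Take n = 21. Then 21² = 441 = 4·101 + 37, so 21² ≡ 37 (mod 101).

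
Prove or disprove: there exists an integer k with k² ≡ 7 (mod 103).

k = 78

Take k = 78. Then 78² = 6084 = 59·103 + 7, so 78² ≡ 7 (mod 103).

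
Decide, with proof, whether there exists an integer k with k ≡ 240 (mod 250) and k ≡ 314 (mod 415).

Reduce both congruences modulo 5, which divides 250 and 415: they say k ≡ 240 (mod 5) and k ≡ 314 (mod 5).
But 240 mod 5 = 0 while 314 mod 5 = 4, a contradiction.
Therefore no such k exists.

No such integer exists.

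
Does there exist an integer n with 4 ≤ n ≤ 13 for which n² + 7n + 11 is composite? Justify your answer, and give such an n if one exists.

At n = 4: 4² + 7·4 + 11 = 55 = 5·11, which is composite.

n = 4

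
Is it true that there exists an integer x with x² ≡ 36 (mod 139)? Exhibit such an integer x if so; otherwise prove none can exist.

x = 6

Take x = 6. Then 6² = 36, and since 0 ≤ 36 < 139 this is already reduced: 6² ≡ 36 (mod 139).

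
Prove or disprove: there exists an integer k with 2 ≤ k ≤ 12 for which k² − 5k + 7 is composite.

k = 10

At k = 10: 10² − 5·10 + 7 = 57 = 3·19, which is composite.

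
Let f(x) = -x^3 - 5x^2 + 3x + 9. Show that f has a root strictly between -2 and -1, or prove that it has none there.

f(-2) = -9 and f(-1) = 2, which have opposite signs.
As a polynomial, f is continuous on every closed interval.
By the Intermediate Value Theorem, f takes the value 0 somewhere in the open interval.

Such a root exists.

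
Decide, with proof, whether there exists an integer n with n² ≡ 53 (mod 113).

Take n = 77. Then 77² = 5929 = 52·113 + 53, so 77² ≡ 53 (mod 113).

n = 77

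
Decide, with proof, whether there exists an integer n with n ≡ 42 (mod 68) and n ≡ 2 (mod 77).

Since 68 and 77 share no common factor, CRT says the pair of congruences has a solution (unique mod 5236).
Write n = 42 + 68t and require 42 + 68t ≡ 2 (mod 77), i.e. 68t ≡ 37 (mod 77).
Note 68·17 = 1156 ≡ 1 (mod 77) (as 1156 − 1 = 15·77), so 68⁻¹ ≡ 17.
Multiplying by 17: t ≡ 17·37 = 629 ≡ 13 (mod 77).
With t = 13: n = 42 + 68·13 = 926.
Check: 926 mod 68 = 42, 926 mod 77 = 2. ✓

n = 926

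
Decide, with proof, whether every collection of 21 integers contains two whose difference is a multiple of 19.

Each integer lies in one of the 19 residue classes modulo 19.
With 21 integers and only 19 classes, the pigeonhole principle forces two of them, say a and b, into the same class.
Their difference a − b is then a multiple of 19.

Yes, this is always true.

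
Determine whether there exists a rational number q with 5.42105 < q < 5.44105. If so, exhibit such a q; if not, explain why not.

Scale by 7: the interval becomes (37.94735, 38.08735), which contains the integer 38.
So q = 38/7 works: it is a ratio of integers, and dividing 7·5.42105 < 38 < 7·5.44105 through by 7 gives 5.42105 < 38/7 < 5.44105.

q = 38/7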